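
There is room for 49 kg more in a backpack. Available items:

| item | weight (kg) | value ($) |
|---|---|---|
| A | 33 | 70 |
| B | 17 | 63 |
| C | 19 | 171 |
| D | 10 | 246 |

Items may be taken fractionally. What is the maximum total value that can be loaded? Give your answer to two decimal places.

486.36

Ratios (sorted): D 24.60, C 9.00, B 3.71, A 2.12
take D (10 @ 246); take C (19 @ 171); take B (17 @ 63); take 3/33 of A → 6.36. Capacity used 49/49.
Total value = 486.36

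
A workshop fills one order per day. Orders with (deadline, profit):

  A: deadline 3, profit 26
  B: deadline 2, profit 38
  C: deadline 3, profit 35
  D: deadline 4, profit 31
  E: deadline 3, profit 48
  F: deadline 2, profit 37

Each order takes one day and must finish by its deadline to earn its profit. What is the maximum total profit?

By profit: E(d3,48), B(d2,38), F(d2,37), C(d3,35), D(d4,31), A(d3,26)
E→slot 3; B→slot 2; F→slot 1; C skipped; D→slot 4; A skipped.
Profit = 37 + 38 + 48 + 31 = 154

154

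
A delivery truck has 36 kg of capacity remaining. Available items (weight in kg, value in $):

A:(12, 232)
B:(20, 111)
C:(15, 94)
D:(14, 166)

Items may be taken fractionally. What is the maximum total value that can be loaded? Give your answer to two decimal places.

Greedy by value/weight ratio, highest first.
Order: A (232/12=19.33) > D (166/14=11.86) > C (94/15=6.27) > B (111/20=5.55)
Fill: take A (12 @ 232) → take D (14 @ 166) → take 10/15 of C → 62.67; 36/36 used.
Total value = 460.67

460.67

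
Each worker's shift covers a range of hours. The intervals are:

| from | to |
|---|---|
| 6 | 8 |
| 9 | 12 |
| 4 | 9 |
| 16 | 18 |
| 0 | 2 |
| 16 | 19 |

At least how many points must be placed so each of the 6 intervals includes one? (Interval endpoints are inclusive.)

4

Process intervals by earliest right end; each time one isn't hit yet, stab at its right endpoint.
By right end: [0,2]  [6,8]  [4,9]  [9,12]  [16,18]  [16,19]
[0,2] uncovered → point at 2; [6,8] uncovered → point at 8; [9,12] uncovered → point at 12; [16,18] uncovered → point at 18.
Points: 2, 8, 12, 18 (4 total).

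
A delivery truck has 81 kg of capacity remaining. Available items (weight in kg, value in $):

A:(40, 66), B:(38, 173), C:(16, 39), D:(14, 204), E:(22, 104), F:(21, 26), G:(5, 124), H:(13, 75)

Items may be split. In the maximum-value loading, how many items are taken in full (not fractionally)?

Sort by value per unit weight and fill in that order.
Ratios (sorted): G 24.80, D 14.57, H 5.77, E 4.73, B 4.55, C 2.44, A 1.65, F 1.24
take G (5 @ 124); take D (14 @ 204); take H (13 @ 75); take E (22 @ 104); take 27/38 of B → 122.92. Capacity used 81/81.
4 item(s) taken whole; one partial (take 27/38 of B).

4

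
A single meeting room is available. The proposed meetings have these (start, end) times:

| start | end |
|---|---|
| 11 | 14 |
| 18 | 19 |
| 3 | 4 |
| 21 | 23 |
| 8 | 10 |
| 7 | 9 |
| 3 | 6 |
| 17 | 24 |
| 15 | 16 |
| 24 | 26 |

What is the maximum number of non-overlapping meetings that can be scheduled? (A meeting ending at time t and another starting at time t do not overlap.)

Order by finish time; keep every interval that doesn't clash with the previous kept one.
Sorted by end: (3,4)  (3,6)  (7,9)  (8,10)  (11,14)  (15,16)  (18,19)  (21,23)  (17,24)  (24,26)
take (3,4); take (7,9); take (11,14); take (15,16); take (18,19); take (21,23); take (24,26).
Selected 7 meetings.

7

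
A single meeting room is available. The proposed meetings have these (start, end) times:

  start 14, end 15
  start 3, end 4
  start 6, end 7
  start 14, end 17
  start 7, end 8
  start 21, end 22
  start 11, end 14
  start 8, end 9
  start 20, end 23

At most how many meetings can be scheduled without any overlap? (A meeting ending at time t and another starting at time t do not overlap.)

7

By end time: (3,4), (6,7), (7,8), (8,9), (11,14), (14,15), (14,17), (21,22), (20,23).
Pick (3,4); next start ≥ 4 → (6,7); next start ≥ 7 → (7,8); next start ≥ 8 → (8,9); next start ≥ 9 → (11,14); next start ≥ 14 → (14,15); next start ≥ 15 → (21,22).
Selected 7 meetings.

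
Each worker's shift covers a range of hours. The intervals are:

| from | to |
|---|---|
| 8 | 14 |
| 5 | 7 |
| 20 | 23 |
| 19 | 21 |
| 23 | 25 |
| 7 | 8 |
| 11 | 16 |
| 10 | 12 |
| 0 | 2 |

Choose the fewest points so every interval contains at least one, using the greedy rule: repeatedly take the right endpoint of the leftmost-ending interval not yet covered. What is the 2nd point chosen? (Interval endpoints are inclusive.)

7

By right end: [0,2]  [5,7]  [7,8]  [10,12]  [8,14]  [11,16]  [19,21]  [20,23]  [23,25]
[0,2] uncovered → point at 2; [5,7] uncovered → point at 7; [10,12] uncovered → point at 12; [19,21] uncovered → point at 21; [23,25] uncovered → point at 25.
Points: 2, 7, 12, 21, 25 (5 total).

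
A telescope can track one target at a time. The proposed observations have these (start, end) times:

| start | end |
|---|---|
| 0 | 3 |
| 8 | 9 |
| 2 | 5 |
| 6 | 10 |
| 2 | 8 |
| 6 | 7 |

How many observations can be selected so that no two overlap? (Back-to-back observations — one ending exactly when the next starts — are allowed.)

Greedy by earliest finish: after sorting by end time, pick each interval compatible with the last pick.
Sorted by end: (0,3)  (2,5)  (6,7)  (2,8)  (8,9)  (6,10)
take (0,3); skip (2,5); take (6,7); take (8,9).
Selected 3 observations.

3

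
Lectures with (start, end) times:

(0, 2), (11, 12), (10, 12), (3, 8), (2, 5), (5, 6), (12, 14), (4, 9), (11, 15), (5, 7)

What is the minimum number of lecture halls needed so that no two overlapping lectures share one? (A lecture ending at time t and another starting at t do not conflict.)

4

starts: [0, 2, 3, 4, 5, 5, 10, 11, 11, 12]
ends:   [2, 5, 6, 7, 8, 9, 12, 12, 14, 15]
s0→1 e2→0 s2→1 s3→2 s4→3 e5→2 s5→3 s5→4  — peak 4.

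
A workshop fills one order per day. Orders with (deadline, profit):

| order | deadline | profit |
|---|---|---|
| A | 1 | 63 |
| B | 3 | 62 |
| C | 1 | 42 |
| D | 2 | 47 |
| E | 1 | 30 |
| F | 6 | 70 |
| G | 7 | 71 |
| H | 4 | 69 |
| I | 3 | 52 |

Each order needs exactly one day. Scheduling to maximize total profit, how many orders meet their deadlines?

Take jobs in profit order; each goes to the latest open slot no later than its deadline.
Profit order: G=71 F=70 H=69 A=63 B=62 I=52 D=47 C=42 E=30
Assign: G→slot 7, F→slot 6, H→slot 4, A→slot 1, B→slot 3, I→slot 2, D skipped, C skipped, E skipped.
Slots: [1:A] [2:I] [3:B] [4:H] [6:F] [7:G]
6 of 9 scheduled.

6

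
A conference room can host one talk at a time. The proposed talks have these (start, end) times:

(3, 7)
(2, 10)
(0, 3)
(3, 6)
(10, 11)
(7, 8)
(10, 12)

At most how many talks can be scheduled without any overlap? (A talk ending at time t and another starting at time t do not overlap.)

4

Sorted by end: (0,3)  (3,6)  (3,7)  (7,8)  (2,10)  (10,11)  (10,12)
take (0,3); take (3,6); take (7,8); take (10,11).
Selected 4 talks.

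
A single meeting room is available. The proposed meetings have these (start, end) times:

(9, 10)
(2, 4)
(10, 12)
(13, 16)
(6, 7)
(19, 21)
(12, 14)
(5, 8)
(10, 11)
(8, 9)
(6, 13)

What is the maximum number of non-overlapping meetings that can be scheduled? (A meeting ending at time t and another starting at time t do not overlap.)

Greedy by earliest finish: after sorting by end time, pick each interval compatible with the last pick.
By end time: (2,4), (6,7), (5,8), (8,9), (9,10), (10,11), (10,12), (6,13), (12,14), (13,16), (19,21).
Pick (2,4); next start ≥ 4 → (6,7); next start ≥ 7 → (8,9); next start ≥ 9 → (9,10); next start ≥ 10 → (10,11); next start ≥ 11 → (12,14); next start ≥ 14 → (19,21).
Selected 7 meetings.

7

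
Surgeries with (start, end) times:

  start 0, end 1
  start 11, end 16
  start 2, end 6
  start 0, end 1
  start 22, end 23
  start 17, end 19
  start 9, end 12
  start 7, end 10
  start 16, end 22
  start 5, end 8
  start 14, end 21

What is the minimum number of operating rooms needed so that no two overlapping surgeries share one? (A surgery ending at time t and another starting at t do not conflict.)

The answer is the maximum number of intervals overlapping at any instant.
Events (time:±→running): 0:+→1 0:+→2 1:-→1 1:-→0 2:+→1 5:+→2 6:-→1 7:+→2 8:-→1 9:+→2 10:-→1 11:+→2 12:-→1 14:+→2 16:-→1 16:+→2 17:+→3 … peak 3.

3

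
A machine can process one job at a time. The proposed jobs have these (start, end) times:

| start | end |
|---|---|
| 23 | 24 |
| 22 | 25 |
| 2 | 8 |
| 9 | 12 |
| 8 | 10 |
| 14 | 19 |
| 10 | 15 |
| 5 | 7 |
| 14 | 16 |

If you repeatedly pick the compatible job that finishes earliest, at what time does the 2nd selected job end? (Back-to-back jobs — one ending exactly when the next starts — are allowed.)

Sort by end time and greedily take each interval whose start is ≥ the last chosen end.
Sorted by end: (5,7)  (2,8)  (8,10)  (9,12)  (10,15)  (14,16)  (14,19)  (23,24)  (22,25)
take (5,7); skip (2,8); take (8,10); skip (9,12); take (10,15); skip (14,19); take (23,24).
Selected: (5,7) (8,10) (10,15) (23,24)

10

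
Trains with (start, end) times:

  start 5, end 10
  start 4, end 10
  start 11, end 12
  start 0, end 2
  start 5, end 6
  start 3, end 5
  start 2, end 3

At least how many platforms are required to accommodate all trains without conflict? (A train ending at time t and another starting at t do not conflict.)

Count concurrent intervals with a sweep; the peak is the room count.
starts: [0, 2, 3, 4, 5, 5, 11]
ends:   [2, 3, 5, 6, 10, 10, 12]
s0→1 e2→0 s2→1 e3→0 s3→1 s4→2 e5→1 s5→2 s5→3  — peak 3.

3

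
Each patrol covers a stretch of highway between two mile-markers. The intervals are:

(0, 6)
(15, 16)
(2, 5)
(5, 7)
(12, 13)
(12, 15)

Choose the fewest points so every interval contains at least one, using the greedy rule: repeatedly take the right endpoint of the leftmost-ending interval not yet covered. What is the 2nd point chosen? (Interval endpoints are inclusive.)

Sorted: [2,5] [0,6] [5,7] [12,13] [12,15] [15,16]
{[2,5],[0,6],[5,7]} hit by 5; {[12,13],[12,15]} hit by 13; {[15,16]} hit by 16.
Points: 5, 13, 16 (3 total).

13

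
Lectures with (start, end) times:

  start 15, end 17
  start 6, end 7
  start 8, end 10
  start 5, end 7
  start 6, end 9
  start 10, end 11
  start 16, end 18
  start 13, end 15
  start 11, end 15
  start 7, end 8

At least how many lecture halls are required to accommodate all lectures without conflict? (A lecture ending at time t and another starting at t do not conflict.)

Events (time:±→running): 5:+→1 6:+→2 6:+→3 … peak 3.

3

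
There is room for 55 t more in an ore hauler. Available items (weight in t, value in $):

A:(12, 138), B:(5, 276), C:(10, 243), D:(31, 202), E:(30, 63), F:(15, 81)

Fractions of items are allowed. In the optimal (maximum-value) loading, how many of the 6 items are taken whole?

3

Sort by value per unit weight and fill in that order.
Order: B (276/5=55.20) > C (243/10=24.30) > A (138/12=11.50) > D (202/31=6.52) > F (81/15=5.40) > E (63/30=2.10)
Fill: take B (5 @ 276) → take C (10 @ 243) → take A (12 @ 138) → take 28/31 of D → 182.45; 55/55 used.
3 item(s) taken whole; one partial (take 28/31 of D).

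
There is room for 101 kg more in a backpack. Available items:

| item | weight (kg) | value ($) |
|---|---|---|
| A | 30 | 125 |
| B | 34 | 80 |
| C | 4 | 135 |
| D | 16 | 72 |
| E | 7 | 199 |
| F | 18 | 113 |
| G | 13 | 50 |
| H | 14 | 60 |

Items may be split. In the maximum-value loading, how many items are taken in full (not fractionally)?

Sort by value per unit weight and fill in that order.
Ratios (sorted): C 33.75, E 28.43, F 6.28, D 4.50, H 4.29, A 4.17, G 3.85, B 2.35
take C (4 @ 135); take E (7 @ 199); take F (18 @ 113); take D (16 @ 72); take H (14 @ 60); take A (30 @ 125); take 12/13 of G → 46.15. Capacity used 101/101.
6 item(s) taken whole; one partial (take 12/13 of G).

6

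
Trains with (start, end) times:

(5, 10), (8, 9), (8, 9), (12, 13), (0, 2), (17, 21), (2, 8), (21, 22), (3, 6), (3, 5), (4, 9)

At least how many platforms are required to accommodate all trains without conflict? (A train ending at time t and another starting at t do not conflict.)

4

Count concurrent intervals with a sweep; the peak is the room count.
starts: [0, 2, 3, 3, 4, 5, 8, 8, 12, 17, 21]
ends:   [2, 5, 6, 8, 9, 9, 9, 10, 13, 21, 22]
s0→1 e2→0 s2→1 s3→2 s3→3 s4→4  — peak 4.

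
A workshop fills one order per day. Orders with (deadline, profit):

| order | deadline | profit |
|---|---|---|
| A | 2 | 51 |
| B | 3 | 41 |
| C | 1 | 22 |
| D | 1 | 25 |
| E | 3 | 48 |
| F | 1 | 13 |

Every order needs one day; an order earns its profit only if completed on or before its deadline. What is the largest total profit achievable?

140

Take jobs in profit order; each goes to the latest open slot no later than its deadline.
Profit order: A=51 E=48 B=41 D=25 C=22 F=13
Assign: A→slot 2, E→slot 3, B→slot 1, D skipped, C skipped, F skipped.
Slots: [1:B] [2:A] [3:E]
Profit = 41 + 51 + 48 = 140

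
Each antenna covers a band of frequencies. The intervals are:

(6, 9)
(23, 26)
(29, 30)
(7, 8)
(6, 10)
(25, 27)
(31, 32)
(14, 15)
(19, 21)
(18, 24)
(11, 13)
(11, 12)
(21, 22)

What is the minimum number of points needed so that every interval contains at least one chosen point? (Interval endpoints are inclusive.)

Process intervals by earliest right end; each time one isn't hit yet, stab at its right endpoint.
By right end: [7,8]  [6,9]  [6,10]  [11,12]  [11,13]  [14,15]  [19,21]  [21,22]  [18,24]  [23,26]  [25,27]  [29,30]  [31,32]
[7,8] uncovered → point at 8; [11,12] uncovered → point at 12; [14,15] uncovered → point at 15; [19,21] uncovered → point at 21; [23,26] uncovered → point at 26; [29,30] uncovered → point at 30; [31,32] uncovered → point at 32.
Points: 8, 12, 15, 21, 26, 30, 32 (7 total).

7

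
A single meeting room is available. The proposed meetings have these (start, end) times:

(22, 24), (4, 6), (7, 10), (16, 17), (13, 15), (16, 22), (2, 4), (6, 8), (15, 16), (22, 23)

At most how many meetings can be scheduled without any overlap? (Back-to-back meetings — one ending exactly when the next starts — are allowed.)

7

Greedy by earliest finish: after sorting by end time, pick each interval compatible with the last pick.
Sorted by end: (2,4)  (4,6)  (6,8)  (7,10)  (13,15)  (15,16)  (16,17)  (16,22)  (22,23)  (22,24)
take (2,4); take (4,6); take (6,8); skip (7,10); take (13,15); take (15,16); take (16,17); take (22,23).
Selected 7 meetings.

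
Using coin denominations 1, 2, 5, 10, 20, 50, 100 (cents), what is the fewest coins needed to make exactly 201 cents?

3

201 − 2×100→1 − 1×1→0
Total coins = 2 + 1 = 3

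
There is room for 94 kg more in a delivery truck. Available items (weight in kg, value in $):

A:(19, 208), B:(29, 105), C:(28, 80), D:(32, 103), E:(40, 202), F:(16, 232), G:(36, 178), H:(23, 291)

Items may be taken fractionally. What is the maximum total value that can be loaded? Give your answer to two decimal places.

912.80

Ratios (sorted): F 14.50, H 12.65, A 10.95, E 5.05, G 4.94, B 3.62, D 3.22, C 2.86
take F (16 @ 232); take H (23 @ 291); take A (19 @ 208); take 36/40 of E → 181.80. Capacity used 94/94.
Total value = 912.80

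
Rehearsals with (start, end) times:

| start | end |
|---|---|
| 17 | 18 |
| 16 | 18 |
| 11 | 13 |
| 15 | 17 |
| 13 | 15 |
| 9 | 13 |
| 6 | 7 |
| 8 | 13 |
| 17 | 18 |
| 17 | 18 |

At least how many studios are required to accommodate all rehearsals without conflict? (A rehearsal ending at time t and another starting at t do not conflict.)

4

The answer is the maximum number of intervals overlapping at any instant.
starts: [6, 8, 9, 11, 13, 15, 16, 17, 17, 17]
ends:   [7, 13, 13, 13, 15, 17, 18, 18, 18, 18]
s6→1 e7→0 s8→1 s9→2 s11→3 e13→2 e13→1 e13→0 s13→1 e15→0 s15→1 s16→2 e17→1 s17→2 s17→3 s17→4  — peak 4.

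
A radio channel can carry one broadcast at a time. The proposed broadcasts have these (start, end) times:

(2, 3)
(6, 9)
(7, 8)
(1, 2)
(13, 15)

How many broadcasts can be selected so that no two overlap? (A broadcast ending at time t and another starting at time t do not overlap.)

Sort by end time and greedily take each interval whose start is ≥ the last chosen end.
Sorted by end: (1,2)  (2,3)  (7,8)  (6,9)  (13,15)
take (1,2); take (2,3); take (7,8); skip (6,9); take (13,15).
Selected 4 broadcasts.

4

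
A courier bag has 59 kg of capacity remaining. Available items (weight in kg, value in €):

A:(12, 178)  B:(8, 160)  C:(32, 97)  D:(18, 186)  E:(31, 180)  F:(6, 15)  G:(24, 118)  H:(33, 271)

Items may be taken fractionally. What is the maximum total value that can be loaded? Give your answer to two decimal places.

696.45

Ratios (sorted): B 20.00, A 14.83, D 10.33, H 8.21, E 5.81, G 4.92, C 3.03, F 2.50
take B (8 @ 160); take A (12 @ 178); take D (18 @ 186); take 21/33 of H → 172.45. Capacity used 59/59.
Total value = 696.45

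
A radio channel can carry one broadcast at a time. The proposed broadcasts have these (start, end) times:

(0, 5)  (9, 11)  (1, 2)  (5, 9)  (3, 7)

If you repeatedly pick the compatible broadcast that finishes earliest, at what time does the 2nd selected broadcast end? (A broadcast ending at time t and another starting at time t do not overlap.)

Sorted by end: (1,2)  (0,5)  (3,7)  (5,9)  (9,11)
take (1,2); take (3,7); take (9,11).
Selected: (1,2) (3,7) (9,11)

7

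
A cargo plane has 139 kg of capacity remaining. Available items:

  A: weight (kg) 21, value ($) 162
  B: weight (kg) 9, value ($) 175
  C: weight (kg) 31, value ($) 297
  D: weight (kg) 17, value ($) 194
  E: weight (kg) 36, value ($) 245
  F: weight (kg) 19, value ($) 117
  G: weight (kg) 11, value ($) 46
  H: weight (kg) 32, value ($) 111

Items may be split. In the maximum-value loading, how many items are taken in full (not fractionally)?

6

Sort by value per unit weight and fill in that order.
Order: B (175/9=19.44) > D (194/17=11.41) > C (297/31=9.58) > A (162/21=7.71) > E (245/36=6.81) > F (117/19=6.16) > G (46/11=4.18) > H (111/32=3.47)
Fill: take B (9 @ 175) → take D (17 @ 194) → take C (31 @ 297) → take A (21 @ 162) → take E (36 @ 245) → take F (19 @ 117) → take 6/11 of G → 25.09; 139/139 used.
6 item(s) taken whole; one partial (take 6/11 of G).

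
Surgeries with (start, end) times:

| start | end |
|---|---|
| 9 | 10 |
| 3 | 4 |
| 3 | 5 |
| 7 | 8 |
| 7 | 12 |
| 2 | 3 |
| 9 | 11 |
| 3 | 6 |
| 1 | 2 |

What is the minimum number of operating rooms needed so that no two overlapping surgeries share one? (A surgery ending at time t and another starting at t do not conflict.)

3

The answer is the maximum number of intervals overlapping at any instant.
starts: [1, 2, 3, 3, 3, 7, 7, 9, 9]
ends:   [2, 3, 4, 5, 6, 8, 10, 11, 12]
s1→1 e2→0 s2→1 e3→0 s3→1 s3→2 s3→3  — peak 3.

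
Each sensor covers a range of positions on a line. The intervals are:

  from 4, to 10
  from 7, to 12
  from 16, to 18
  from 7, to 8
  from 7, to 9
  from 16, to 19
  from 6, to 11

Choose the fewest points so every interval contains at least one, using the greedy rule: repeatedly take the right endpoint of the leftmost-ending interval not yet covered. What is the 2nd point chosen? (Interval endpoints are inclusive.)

18

Process intervals by earliest right end; each time one isn't hit yet, stab at its right endpoint.
Sorted: [7,8] [7,9] [4,10] [6,11] [7,12] [16,18] [16,19]
{[7,8],[7,9],[4,10],[6,11],[7,12]} hit by 8; {[16,18],[16,19]} hit by 18.
Points: 8, 18 (2 total).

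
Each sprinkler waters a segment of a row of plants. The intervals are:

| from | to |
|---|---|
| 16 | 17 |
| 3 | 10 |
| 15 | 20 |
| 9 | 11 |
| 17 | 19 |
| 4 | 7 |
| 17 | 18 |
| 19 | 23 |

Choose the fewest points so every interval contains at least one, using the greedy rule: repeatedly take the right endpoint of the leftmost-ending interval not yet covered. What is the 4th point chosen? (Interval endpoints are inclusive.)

Process intervals by earliest right end; each time one isn't hit yet, stab at its right endpoint.
By right end: [4,7]  [3,10]  [9,11]  [16,17]  [17,18]  [17,19]  [15,20]  [19,23]
[4,7] uncovered → point at 7; [9,11] uncovered → point at 11; [16,17] uncovered → point at 17; [19,23] uncovered → point at 23.
Points: 7, 11, 17, 23 (4 total).

23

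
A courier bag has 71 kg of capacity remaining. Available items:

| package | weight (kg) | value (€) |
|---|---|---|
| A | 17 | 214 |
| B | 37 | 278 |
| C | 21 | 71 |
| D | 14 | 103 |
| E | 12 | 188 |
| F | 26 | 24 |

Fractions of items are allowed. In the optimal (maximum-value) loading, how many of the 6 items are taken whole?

Ratios (sorted): E 15.67, A 12.59, B 7.51, D 7.36, C 3.38, F 0.92
take E (12 @ 188); take A (17 @ 214); take B (37 @ 278); take 5/14 of D → 36.79. Capacity used 71/71.
3 item(s) taken whole; one partial (take 5/14 of D).

3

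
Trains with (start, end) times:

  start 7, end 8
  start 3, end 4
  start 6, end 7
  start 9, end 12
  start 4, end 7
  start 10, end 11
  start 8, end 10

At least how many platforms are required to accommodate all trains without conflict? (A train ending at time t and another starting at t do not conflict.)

2

Events (time:±→running): 3:+→1 4:-→0 4:+→1 6:+→2 … peak 2.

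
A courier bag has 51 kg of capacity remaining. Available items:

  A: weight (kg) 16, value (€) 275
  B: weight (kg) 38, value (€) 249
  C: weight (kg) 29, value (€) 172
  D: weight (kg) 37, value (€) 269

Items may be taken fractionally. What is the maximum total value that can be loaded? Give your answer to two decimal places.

Sort by value per unit weight and fill in that order.
Ratios (sorted): A 17.19, D 7.27, B 6.55, C 5.93
take A (16 @ 275); take 35/37 of D → 254.46. Capacity used 51/51.
Total value = 529.46

529.46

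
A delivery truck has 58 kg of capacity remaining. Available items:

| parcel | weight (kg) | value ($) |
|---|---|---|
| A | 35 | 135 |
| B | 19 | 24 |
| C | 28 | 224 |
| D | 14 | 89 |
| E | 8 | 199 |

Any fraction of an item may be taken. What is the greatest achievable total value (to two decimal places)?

542.86

Ratios (sorted): E 24.88, C 8.00, D 6.36, A 3.86, B 1.26
take E (8 @ 199); take C (28 @ 224); take D (14 @ 89); take 8/35 of A → 30.86. Capacity used 58/58.
Total value = 542.86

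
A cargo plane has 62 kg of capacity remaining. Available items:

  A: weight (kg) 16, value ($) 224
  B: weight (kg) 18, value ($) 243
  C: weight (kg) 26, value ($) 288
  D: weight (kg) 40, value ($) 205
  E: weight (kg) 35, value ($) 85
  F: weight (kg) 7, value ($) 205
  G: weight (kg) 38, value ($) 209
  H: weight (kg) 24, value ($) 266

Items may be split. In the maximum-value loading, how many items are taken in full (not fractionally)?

3

Sort by value per unit weight and fill in that order.
Ratios (sorted): F 29.29, A 14.00, B 13.50, H 11.08, C 11.08, G 5.50, D 5.12, E 2.43
take F (7 @ 205); take A (16 @ 224); take B (18 @ 243); take 21/24 of H → 232.75. Capacity used 62/62.
3 item(s) taken whole; one partial (take 21/24 of H).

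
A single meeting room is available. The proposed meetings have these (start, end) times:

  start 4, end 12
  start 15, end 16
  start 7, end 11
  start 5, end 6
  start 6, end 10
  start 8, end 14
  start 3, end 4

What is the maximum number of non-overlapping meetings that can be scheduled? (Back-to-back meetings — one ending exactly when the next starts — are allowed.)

Sort by end time and greedily take each interval whose start is ≥ the last chosen end.
By end time: (3,4), (5,6), (6,10), (7,11), (4,12), (8,14), (15,16).
Pick (3,4); next start ≥ 4 → (5,6); next start ≥ 6 → (6,10); next start ≥ 10 → (15,16).
Selected 4 meetings.

4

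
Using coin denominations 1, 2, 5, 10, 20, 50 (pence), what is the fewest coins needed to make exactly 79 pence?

79 = 1×50 + 1×20 + 1×5 + 2×2
Total coins = 1 + 1 + 1 + 2 = 5

5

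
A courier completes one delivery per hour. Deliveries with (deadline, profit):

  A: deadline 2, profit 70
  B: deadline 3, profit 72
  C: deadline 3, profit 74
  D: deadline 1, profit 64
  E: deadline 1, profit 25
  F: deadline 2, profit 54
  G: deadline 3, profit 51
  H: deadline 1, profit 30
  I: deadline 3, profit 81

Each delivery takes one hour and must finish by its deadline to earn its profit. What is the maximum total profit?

227

Sort by profit descending; place each in the latest free slot ≤ its deadline.
By profit: I(d3,81), C(d3,74), B(d3,72), A(d2,70), D(d1,64), F(d2,54), G(d3,51), H(d1,30), E(d1,25)
I→slot 3; C→slot 2; B→slot 1; A skipped; D skipped; F skipped; G skipped; H skipped; E skipped.
Profit = 72 + 74 + 81 = 227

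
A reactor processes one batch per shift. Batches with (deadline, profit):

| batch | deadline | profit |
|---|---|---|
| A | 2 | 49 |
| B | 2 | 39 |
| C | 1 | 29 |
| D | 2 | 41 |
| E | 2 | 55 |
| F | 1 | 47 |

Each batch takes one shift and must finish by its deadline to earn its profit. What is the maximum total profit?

104

Sort by profit descending; place each in the latest free slot ≤ its deadline.
Profit order: E=55 A=49 F=47 D=41 B=39 C=29
Assign: E→slot 2, A→slot 1, F skipped, D skipped, B skipped, C skipped.
Slots: [1:A] [2:E]
Profit = 49 + 55 = 104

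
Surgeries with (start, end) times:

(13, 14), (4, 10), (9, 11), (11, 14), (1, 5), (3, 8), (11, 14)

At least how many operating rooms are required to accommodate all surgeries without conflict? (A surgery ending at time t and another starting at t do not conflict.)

3

The answer is the maximum number of intervals overlapping at any instant.
starts: [1, 3, 4, 9, 11, 11, 13]
ends:   [5, 8, 10, 11, 14, 14, 14]
s1→1 s3→2 s4→3  — peak 3.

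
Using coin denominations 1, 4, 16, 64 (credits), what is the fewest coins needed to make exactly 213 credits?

6

213 = 3×64 + 1×16 + 1×4 + 1×1
Total coins = 3 + 1 + 1 + 1 = 6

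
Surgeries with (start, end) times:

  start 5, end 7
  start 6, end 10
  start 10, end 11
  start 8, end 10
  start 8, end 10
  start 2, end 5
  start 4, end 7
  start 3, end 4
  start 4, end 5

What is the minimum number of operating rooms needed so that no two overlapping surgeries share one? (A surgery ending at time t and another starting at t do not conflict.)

3

The answer is the maximum number of intervals overlapping at any instant.
Events (time:±→running): 2:+→1 3:+→2 4:-→1 4:+→2 4:+→3 … peak 3.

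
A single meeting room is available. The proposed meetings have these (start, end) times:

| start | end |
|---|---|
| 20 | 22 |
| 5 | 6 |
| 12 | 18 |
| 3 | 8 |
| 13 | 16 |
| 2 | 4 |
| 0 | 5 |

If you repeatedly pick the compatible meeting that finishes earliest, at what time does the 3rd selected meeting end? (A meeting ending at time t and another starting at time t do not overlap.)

16

Sort by end time and greedily take each interval whose start is ≥ the last chosen end.
Sorted by end: (2,4)  (0,5)  (5,6)  (3,8)  (13,16)  (12,18)  (20,22)
take (2,4); skip (0,5); take (5,6); take (13,16); take (20,22).
Selected: (2,4) (5,6) (13,16) (20,22)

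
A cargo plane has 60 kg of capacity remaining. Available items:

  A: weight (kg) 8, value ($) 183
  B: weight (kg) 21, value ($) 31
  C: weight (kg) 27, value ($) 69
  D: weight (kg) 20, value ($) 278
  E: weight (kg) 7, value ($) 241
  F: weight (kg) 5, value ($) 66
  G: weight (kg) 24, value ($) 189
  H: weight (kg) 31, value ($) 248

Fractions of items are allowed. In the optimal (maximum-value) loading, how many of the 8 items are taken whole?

Ratios (sorted): E 34.43, A 22.88, D 13.90, F 13.20, H 8.00, G 7.88, C 2.56, B 1.48
take E (7 @ 241); take A (8 @ 183); take D (20 @ 278); take F (5 @ 66); take 20/31 of H → 160.00. Capacity used 60/60.
4 item(s) taken whole; one partial (take 20/31 of H).

4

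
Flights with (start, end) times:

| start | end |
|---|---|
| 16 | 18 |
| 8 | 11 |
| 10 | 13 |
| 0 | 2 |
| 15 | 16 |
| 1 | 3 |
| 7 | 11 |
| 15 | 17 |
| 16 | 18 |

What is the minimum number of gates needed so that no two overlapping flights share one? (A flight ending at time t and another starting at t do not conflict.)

3

starts: [0, 1, 7, 8, 10, 15, 15, 16, 16]
ends:   [2, 3, 11, 11, 13, 16, 17, 18, 18]
s0→1 s1→2 e2→1 e3→0 s7→1 s8→2 s10→3  — peak 3.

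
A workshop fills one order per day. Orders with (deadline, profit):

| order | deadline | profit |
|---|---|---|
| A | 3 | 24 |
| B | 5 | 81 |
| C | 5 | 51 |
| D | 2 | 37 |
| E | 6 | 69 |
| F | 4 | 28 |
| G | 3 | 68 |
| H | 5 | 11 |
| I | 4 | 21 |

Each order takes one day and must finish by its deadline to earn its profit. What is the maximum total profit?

By profit: B(d5,81), E(d6,69), G(d3,68), C(d5,51), D(d2,37), F(d4,28), A(d3,24), I(d4,21), H(d5,11)
B→slot 5; E→slot 6; G→slot 3; C→slot 4; D→slot 2; F→slot 1; A skipped; I skipped; H skipped.
Profit = 28 + 37 + 68 + 51 + 81 + 69 = 334

334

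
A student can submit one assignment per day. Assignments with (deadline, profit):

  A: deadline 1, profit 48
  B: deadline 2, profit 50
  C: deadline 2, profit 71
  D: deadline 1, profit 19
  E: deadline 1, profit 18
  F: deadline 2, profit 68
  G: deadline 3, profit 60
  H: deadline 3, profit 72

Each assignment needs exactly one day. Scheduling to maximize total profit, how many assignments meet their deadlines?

Take jobs in profit order; each goes to the latest open slot no later than its deadline.
Profit order: H=72 C=71 F=68 G=60 B=50 A=48 D=19 E=18
Assign: H→slot 3, C→slot 2, F→slot 1, G skipped, B skipped, A skipped, D skipped, E skipped.
Slots: [1:F] [2:C] [3:H]
3 of 8 scheduled.

3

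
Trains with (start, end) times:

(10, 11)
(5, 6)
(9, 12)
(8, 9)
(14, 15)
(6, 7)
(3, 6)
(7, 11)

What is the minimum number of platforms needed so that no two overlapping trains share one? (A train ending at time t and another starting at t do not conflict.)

3

starts: [3, 5, 6, 7, 8, 9, 10, 14]
ends:   [6, 6, 7, 9, 11, 11, 12, 15]
s3→1 s5→2 e6→1 e6→0 s6→1 e7→0 s7→1 s8→2 e9→1 s9→2 s10→3  — peak 3.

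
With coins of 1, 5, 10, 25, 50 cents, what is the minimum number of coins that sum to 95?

Use the largest denomination that fits, subtract, and repeat.
95 − 1×50→45 − 1×25→20 − 2×10→0
Total coins = 1 + 1 + 2 = 4

4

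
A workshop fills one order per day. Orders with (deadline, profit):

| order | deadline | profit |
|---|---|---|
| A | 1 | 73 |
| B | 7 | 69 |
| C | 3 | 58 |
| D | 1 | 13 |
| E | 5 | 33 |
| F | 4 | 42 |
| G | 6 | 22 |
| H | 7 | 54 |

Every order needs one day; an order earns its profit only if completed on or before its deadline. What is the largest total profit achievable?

Take jobs in profit order; each goes to the latest open slot no later than its deadline.
By profit: A(d1,73), B(d7,69), C(d3,58), H(d7,54), F(d4,42), E(d5,33), G(d6,22), D(d1,13)
A→slot 1; B→slot 7; C→slot 3; H→slot 6; F→slot 4; E→slot 5; G→slot 2; D skipped.
Profit = 73 + 22 + 58 + 42 + 33 + 54 + 69 = 351

351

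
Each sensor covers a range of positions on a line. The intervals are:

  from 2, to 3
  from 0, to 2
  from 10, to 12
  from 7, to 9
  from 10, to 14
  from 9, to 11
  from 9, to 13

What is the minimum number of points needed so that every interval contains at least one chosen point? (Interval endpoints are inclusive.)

3

Sorted: [0,2] [2,3] [7,9] [9,11] [10,12] [9,13] [10,14]
{[0,2],[2,3]} hit by 2; {[7,9],[9,11]} hit by 9; {[10,12],[9,13],[10,14]} hit by 12.
Points: 2, 9, 12 (3 total).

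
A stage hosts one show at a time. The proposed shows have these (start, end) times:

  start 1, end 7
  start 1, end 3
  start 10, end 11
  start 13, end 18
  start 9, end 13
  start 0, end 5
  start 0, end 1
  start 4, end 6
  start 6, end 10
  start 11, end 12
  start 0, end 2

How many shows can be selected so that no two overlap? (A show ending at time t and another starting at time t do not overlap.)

By end time: (0,1), (0,2), (1,3), (0,5), (4,6), (1,7), (6,10), (10,11), (11,12), (9,13), (13,18).
Pick (0,1); next start ≥ 1 → (1,3); next start ≥ 3 → (4,6); next start ≥ 6 → (6,10); next start ≥ 10 → (10,11); next start ≥ 11 → (11,12); next start ≥ 12 → (13,18).
Selected 7 shows.

7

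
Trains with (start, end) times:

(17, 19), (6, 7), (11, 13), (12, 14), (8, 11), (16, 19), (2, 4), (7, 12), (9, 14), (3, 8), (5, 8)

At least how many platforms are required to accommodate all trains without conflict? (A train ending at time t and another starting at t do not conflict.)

3

The answer is the maximum number of intervals overlapping at any instant.
starts: [2, 3, 5, 6, 7, 8, 9, 11, 12, 16, 17]
ends:   [4, 7, 8, 8, 11, 12, 13, 14, 14, 19, 19]
s2→1 s3→2 e4→1 s5→2 s6→3  — peak 3.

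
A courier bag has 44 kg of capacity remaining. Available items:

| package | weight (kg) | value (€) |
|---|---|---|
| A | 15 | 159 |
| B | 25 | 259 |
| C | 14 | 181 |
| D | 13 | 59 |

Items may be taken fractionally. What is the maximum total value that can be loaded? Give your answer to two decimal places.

Order: C (181/14=12.93) > A (159/15=10.60) > B (259/25=10.36) > D (59/13=4.54)
Fill: take C (14 @ 181) → take A (15 @ 159) → take 15/25 of B → 155.40; 44/44 used.
Total value = 495.40

495.40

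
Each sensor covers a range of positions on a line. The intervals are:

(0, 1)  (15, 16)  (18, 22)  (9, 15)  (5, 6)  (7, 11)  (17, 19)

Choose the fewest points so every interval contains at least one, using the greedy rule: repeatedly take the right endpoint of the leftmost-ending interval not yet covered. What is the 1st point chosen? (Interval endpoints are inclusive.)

1

By right end: [0,1]  [5,6]  [7,11]  [9,15]  [15,16]  [17,19]  [18,22]
[0,1] uncovered → point at 1; [5,6] uncovered → point at 6; [7,11] uncovered → point at 11; [15,16] uncovered → point at 16; [17,19] uncovered → point at 19.
Points: 1, 6, 11, 16, 19 (5 total).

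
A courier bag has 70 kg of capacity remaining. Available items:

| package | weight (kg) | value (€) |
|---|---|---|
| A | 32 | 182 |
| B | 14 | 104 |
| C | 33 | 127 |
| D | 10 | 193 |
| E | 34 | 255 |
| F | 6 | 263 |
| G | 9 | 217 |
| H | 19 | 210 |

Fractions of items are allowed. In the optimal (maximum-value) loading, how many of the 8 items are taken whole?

Sort by value per unit weight and fill in that order.
Order: F (263/6=43.83) > G (217/9=24.11) > D (193/10=19.30) > H (210/19=11.05) > E (255/34=7.50) > B (104/14=7.43) > A (182/32=5.69) > C (127/33=3.85)
Fill: take F (6 @ 263) → take G (9 @ 217) → take D (10 @ 193) → take H (19 @ 210) → take 26/34 of E → 195.00; 70/70 used.
4 item(s) taken whole; one partial (take 26/34 of E).

4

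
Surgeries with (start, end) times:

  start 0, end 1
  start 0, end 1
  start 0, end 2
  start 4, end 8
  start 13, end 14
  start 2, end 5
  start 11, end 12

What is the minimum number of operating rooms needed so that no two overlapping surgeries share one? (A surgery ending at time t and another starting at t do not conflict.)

3

Events (time:±→running): 0:+→1 0:+→2 0:+→3 … peak 3.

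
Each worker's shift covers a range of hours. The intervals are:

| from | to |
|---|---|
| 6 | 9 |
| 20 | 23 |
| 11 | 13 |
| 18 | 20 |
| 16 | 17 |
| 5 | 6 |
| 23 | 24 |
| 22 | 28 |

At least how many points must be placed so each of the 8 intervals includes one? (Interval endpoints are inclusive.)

5

Process intervals by earliest right end; each time one isn't hit yet, stab at its right endpoint.
By right end: [5,6]  [6,9]  [11,13]  [16,17]  [18,20]  [20,23]  [23,24]  [22,28]
[5,6] uncovered → point at 6; [11,13] uncovered → point at 13; [16,17] uncovered → point at 17; [18,20] uncovered → point at 20; [23,24] uncovered → point at 24.
Points: 6, 13, 17, 20, 24 (5 total).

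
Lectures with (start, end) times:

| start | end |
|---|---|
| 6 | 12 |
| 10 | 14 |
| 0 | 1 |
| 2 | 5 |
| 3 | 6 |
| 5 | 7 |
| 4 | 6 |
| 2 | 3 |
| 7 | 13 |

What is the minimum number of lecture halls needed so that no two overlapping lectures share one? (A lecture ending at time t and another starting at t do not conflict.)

Count concurrent intervals with a sweep; the peak is the room count.
starts: [0, 2, 2, 3, 4, 5, 6, 7, 10]
ends:   [1, 3, 5, 6, 6, 7, 12, 13, 14]
s0→1 e1→0 s2→1 s2→2 e3→1 s3→2 s4→3  — peak 3.

3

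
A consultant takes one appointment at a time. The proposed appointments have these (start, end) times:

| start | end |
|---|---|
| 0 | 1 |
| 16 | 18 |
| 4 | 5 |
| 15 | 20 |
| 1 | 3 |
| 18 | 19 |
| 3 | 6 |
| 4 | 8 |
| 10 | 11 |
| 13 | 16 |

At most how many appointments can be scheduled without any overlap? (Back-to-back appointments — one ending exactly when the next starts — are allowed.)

7

Order by finish time; keep every interval that doesn't clash with the previous kept one.
By end time: (0,1), (1,3), (4,5), (3,6), (4,8), (10,11), (13,16), (16,18), (18,19), (15,20).
Pick (0,1); next start ≥ 1 → (1,3); next start ≥ 3 → (4,5); next start ≥ 5 → (10,11); next start ≥ 11 → (13,16); next start ≥ 16 → (16,18); next start ≥ 18 → (18,19).
Selected 7 appointments.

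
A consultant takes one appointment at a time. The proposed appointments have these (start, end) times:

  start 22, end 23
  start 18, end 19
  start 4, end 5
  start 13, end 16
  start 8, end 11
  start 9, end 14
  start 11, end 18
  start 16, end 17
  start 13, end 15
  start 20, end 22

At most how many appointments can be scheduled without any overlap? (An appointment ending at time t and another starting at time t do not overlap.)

7

Sort by end time and greedily take each interval whose start is ≥ the last chosen end.
By end time: (4,5), (8,11), (9,14), (13,15), (13,16), (16,17), (11,18), (18,19), (20,22), (22,23).
Pick (4,5); next start ≥ 5 → (8,11); next start ≥ 11 → (13,15); next start ≥ 15 → (16,17); next start ≥ 17 → (18,19); next start ≥ 19 → (20,22); next start ≥ 22 → (22,23).
Selected 7 appointments.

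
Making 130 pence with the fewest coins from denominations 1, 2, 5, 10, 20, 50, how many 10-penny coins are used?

Use the largest denomination that fits, subtract, and repeat.
130 − 2×50→30 − 1×20→10 − 1×10→0
Count of 10: 1

1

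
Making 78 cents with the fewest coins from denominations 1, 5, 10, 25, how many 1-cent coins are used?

78 = 3×25 + 3×1
Count of 1: 3

3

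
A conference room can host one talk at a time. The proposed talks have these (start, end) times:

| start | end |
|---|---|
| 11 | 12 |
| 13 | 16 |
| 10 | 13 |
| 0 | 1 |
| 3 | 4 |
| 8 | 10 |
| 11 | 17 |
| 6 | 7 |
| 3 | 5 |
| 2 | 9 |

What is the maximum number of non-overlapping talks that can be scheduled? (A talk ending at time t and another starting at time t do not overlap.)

6

By end time: (0,1), (3,4), (3,5), (6,7), (2,9), (8,10), (11,12), (10,13), (13,16), (11,17).
Pick (0,1); next start ≥ 1 → (3,4); next start ≥ 4 → (6,7); next start ≥ 7 → (8,10); next start ≥ 10 → (11,12); next start ≥ 12 → (13,16).
Selected 6 talks.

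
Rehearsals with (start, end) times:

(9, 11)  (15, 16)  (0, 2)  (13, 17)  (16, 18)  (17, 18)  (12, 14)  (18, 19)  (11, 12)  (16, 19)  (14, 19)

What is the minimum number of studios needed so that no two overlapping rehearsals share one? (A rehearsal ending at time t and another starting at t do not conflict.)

4

Events (time:±→running): 0:+→1 2:-→0 9:+→1 11:-→0 11:+→1 12:-→0 12:+→1 13:+→2 14:-→1 14:+→2 15:+→3 16:-→2 16:+→3 16:+→4 … peak 4.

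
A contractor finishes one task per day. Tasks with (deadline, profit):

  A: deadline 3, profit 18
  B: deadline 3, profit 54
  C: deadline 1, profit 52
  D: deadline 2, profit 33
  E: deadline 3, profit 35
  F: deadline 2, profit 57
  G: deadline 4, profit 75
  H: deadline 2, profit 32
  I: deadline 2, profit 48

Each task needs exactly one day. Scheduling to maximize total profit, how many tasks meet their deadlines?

Sort by profit descending; place each in the latest free slot ≤ its deadline.
By profit: G(d4,75), F(d2,57), B(d3,54), C(d1,52), I(d2,48), E(d3,35), D(d2,33), H(d2,32), A(d3,18)
G→slot 4; F→slot 2; B→slot 3; C→slot 1; I skipped; E skipped; D skipped; H skipped; A skipped.
4 of 9 scheduled.

4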